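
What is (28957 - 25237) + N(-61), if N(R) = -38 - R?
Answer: 3743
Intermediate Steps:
(28957 - 25237) + N(-61) = (28957 - 25237) + (-38 - 1*(-61)) = 3720 + (-38 + 61) = 3720 + 23 = 3743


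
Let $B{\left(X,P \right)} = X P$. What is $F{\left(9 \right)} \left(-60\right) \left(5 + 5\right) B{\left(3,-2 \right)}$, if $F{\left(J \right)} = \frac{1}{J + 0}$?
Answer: $400$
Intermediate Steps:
$B{\left(X,P \right)} = P X$
$F{\left(J \right)} = \frac{1}{J}$
$F{\left(9 \right)} \left(-60\right) \left(5 + 5\right) B{\left(3,-2 \right)} = \frac{1}{9} \left(-60\right) \left(5 + 5\right) \left(\left(-2\right) 3\right) = \frac{1}{9} \left(-60\right) 10 \left(-6\right) = \left(- \frac{20}{3}\right) \left(-60\right) = 400$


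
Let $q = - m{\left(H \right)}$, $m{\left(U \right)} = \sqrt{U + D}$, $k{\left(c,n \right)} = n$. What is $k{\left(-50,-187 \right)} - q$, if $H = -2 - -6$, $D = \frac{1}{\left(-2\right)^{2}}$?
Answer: $-187 + \frac{\sqrt{17}}{2} \approx -184.94$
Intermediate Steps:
$D = \frac{1}{4} \approx 0.25$
$H = 4$ ($H = -2 + 6 = 4$)
$m{\left(U \right)} = \sqrt{\frac{1}{4} + U}$ ($m{\left(U \right)} = \sqrt{U + \frac{1}{4}} = \sqrt{\frac{1}{4} + U}$)
$q = - \frac{\sqrt{17}}{2}$ ($q = - \frac{\sqrt{1 + 4 \cdot 4}}{2} = - \frac{\sqrt{1 + 16}}{2} = - \frac{\sqrt{17}}{2} \approx -2.0616$)
$k{\left(-50,-187 \right)} - q = -187 - - \frac{\sqrt{17}}{2} = -187 + \frac{\sqrt{17}}{2}$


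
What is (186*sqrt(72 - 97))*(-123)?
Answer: -114390*I ≈ -1.1439e+5*I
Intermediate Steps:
(186*sqrt(72 - 97))*(-123) = (186*sqrt(-25))*(-123) = (186*(5*I))*(-123) = (930*I)*(-123) = -114390*I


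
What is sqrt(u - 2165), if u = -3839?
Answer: 2*I*sqrt(1501) ≈ 77.485*I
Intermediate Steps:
sqrt(u - 2165) = sqrt(-3839 - 2165) = sqrt(-6004) = 2*I*sqrt(1501)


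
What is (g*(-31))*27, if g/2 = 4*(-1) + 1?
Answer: 5022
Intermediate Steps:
g = -6 (g = 2*(4*(-1) + 1) = 2*(-4 + 1) = 2*(-3) = -6)
(g*(-31))*27 = -6*(-31)*27 = 186*27 = 5022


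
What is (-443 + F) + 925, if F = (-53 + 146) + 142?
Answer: 717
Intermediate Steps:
F = 235 (F = 93 + 142 = 235)
(-443 + F) + 925 = (-443 + 235) + 925 = -208 + 925 = 717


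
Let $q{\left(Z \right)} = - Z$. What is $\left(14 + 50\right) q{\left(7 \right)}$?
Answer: $-448$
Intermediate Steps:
$\left(14 + 50\right) q{\left(7 \right)} = \left(14 + 50\right) \left(\left(-1\right) 7\right) = 64 \left(-7\right) = -448$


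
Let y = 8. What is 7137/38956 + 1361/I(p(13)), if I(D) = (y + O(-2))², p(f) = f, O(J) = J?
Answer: 3329753/87651 ≈ 37.989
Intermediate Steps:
I(D) = 36 (I(D) = (8 - 2)² = 6² = 36)
7137/38956 + 1361/I(p(13)) = 7137/38956 + 1361/36 = 3329753/87651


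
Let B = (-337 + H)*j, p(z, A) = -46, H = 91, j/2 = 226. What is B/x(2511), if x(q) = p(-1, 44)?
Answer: 55596/23 ≈ 2417.2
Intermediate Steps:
j = 452 (j = 2*226 = 452)
x(q) = -46
B = -111192 (B = (-337 + 91)*452 = -246*452 = -111192)
B/x(2511) = -111192/(-46) = -111192*(-1/46) = 55596/23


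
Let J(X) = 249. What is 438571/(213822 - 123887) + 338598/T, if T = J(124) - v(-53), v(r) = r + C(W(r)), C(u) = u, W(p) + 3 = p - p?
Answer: 6117115057/5486035 ≈ 1115.0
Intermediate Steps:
W(p) = -3 (W(p) = -3 + (p - p) = -3 + 0 = -3)
v(r) = -3 + r (v(r) = r - 3 = -3 + r)
T = 305 (T = 249 - (-3 - 53) = 249 - 1*(-56) = 249 + 56 = 305)
438571/(213822 - 123887) + 338598/T = 438571/(213822 - 123887) + 338598/305 = 438571/89935 + 338598*(1/305) = 438571*(1/89935) + 338598/305 = 438571/89935 + 338598/305 = 6117115057/5486035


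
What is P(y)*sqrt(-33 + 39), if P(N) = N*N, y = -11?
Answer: 121*sqrt(6) ≈ 296.39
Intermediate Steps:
P(N) = N**2
P(y)*sqrt(-33 + 39) = (-11)**2*sqrt(-33 + 39) = 121*sqrt(6)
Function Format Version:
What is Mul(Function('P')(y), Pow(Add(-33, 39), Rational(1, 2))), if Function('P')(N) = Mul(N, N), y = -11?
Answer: Mul(121, Pow(6, Rational(1, 2))) ≈ 296.39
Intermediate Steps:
Function('P')(N) = Pow(N, 2)
Mul(Function('P')(y), Pow(Add(-33, 39), Rational(1, 2))) = Mul(Pow(-11, 2), Pow(Add(-33, 39), Rational(1, 2))) = Mul(121, Pow(6, Rational(1, 2)))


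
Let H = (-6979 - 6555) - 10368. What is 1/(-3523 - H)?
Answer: 1/20379 ≈ 4.9070e-5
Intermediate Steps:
H = -23902 (H = -13534 - 10368 = -23902)
1/(-3523 - H) = 1/(-3523 - 1*(-23902)) = 1/(-3523 + 23902) = 1/20379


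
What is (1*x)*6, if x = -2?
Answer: -12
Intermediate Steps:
(1*x)*6 = (1*(-2))*6 = -2*6 = -12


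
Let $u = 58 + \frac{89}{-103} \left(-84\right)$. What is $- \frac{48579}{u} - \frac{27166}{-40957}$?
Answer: $- \frac{204568577909}{550871650} \approx -371.35$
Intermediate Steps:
$u = \frac{13450}{103}$ ($u = 58 + 89 \left(- \frac{1}{103}\right) \left(-84\right) = 58 - - \frac{7476}{103} = 58 + \frac{7476}{103} = \frac{13450}{103} \approx 130.58$)
$- \frac{48579}{u} - \frac{27166}{-40957} = - \frac{48579}{\frac{13450}{103}} - \frac{27166}{-40957} = \left(-48579\right) \frac{103}{13450} - - \frac{27166}{40957} = - \frac{5003637}{13450} + \frac{27166}{40957} = - \frac{204568577909}{550871650}$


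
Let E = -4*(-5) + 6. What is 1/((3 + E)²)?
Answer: 1/841 ≈ 0.0011891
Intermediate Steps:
E = 26 (E = 20 + 6 = 26)
1/((3 + E)²) = 1/((3 + 26)²) = 1/(29²) = 1/841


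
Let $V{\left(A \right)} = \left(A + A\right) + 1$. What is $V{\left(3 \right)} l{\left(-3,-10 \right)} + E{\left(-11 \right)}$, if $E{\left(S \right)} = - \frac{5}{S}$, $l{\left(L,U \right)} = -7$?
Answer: $- \frac{534}{11} \approx -48.545$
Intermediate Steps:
$V{\left(A \right)} = 1 + 2 A$ ($V{\left(A \right)} = 2 A + 1 = 1 + 2 A$)
$V{\left(3 \right)} l{\left(-3,-10 \right)} + E{\left(-11 \right)} = \left(1 + 2 \cdot 3\right) \left(-7\right) - \frac{5}{-11} = \left(1 + 6\right) \left(-7\right) - - \frac{5}{11} = 7 \left(-7\right) + \frac{5}{11} = -49 + \frac{5}{11} = - \frac{534}{11}$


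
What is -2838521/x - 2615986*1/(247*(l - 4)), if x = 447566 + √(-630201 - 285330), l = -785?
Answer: 276440148371580244/39038229777898221 + 2838521*I*√915531/200316239887 ≈ 7.0813 + 0.013559*I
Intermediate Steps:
x = 447566 + I*√915531 (x = 447566 + √(-915531) = 447566 + I*√915531 ≈ 4.4757e+5 + 956.83*I)
-2838521/x - 2615986*1/(247*(l - 4)) = -2838521/(447566 + I*√915531) - 2615986*1/(247*(-785 - 4)) = -2838521/(447566 + I*√915531) - 2615986/(247*(-789)) = -2838521/(447566 + I*√915531) - 2615986/(-194883) = -2838521/(447566 + I*√915531) - 2615986*(-1/194883) = -2838521/(447566 + I*√915531) + 2615986/194883 = 2615986/194883 - 2838521/(447566 + I*√915531)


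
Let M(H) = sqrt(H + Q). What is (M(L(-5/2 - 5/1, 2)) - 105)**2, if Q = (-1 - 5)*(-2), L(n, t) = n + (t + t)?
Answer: (210 - sqrt(34))**2/4 ≈ 10421.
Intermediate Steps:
L(n, t) = n + 2*t
Q = 12 (Q = -6*(-2) = 12)
M(H) = sqrt(12 + H) (M(H) = sqrt(H + 12) = sqrt(12 + H))
(M(L(-5/2 - 5/1, 2)) - 105)**2 = (sqrt(12 + ((-5/2 - 5/1) + 2*2)) - 105)**2 = (sqrt(12 + ((-5*1/2 - 5*1) + 4)) - 105)**2 = (sqrt(12 + ((-5/2 - 5) + 4)) - 105)**2 = (sqrt(12 + (-15/2 + 4)) - 105)**2 = (sqrt(12 - 7/2) - 105)**2 = (sqrt(17/2) - 105)**2 = (sqrt(34)/2 - 105)**2 = (-105 + sqrt(34)/2)**2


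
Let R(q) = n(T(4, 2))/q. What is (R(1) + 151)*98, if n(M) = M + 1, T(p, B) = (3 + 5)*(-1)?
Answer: 14112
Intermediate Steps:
T(p, B) = -8 (T(p, B) = 8*(-1) = -8)
n(M) = 1 + M
R(q) = -7/q (R(q) = (1 - 8)/q = -7/q)
(R(1) + 151)*98 = (-7/1 + 151)*98 = (-7*1 + 151)*98 = (-7 + 151)*98 = 144*98 = 14112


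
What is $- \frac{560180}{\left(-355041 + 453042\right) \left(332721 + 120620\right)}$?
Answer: $- \frac{560180}{44427871341} \approx -1.2609 \cdot 10^{-5}$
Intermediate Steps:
$- \frac{560180}{\left(-355041 + 453042\right) \left(332721 + 120620\right)} = - \frac{560180}{98001 \cdot 453341} = - \frac{560180}{44427871341}$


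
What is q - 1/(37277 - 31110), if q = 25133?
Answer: 154995210/6167 ≈ 25133.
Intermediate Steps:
q - 1/(37277 - 31110) = 25133 - 1/(37277 - 31110) = 25133 - 1/6167 = 154995210/6167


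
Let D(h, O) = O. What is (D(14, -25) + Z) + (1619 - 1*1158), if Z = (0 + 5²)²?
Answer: 1061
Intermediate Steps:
Z = 625 (Z = (0 + 25)² = 25² = 625)
(D(14, -25) + Z) + (1619 - 1*1158) = (-25 + 625) + (1619 - 1*1158) = 600 + (1619 - 1158) = 600 + 461 = 1061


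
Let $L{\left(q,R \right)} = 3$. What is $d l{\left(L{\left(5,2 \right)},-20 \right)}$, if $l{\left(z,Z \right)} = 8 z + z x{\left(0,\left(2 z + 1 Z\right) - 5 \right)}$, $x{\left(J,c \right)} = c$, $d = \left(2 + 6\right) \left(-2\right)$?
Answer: $528$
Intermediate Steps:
$d = -16$ ($d = 8 \left(-2\right) = -16$)
$l{\left(z,Z \right)} = 8 z + z \left(-5 + Z + 2 z\right)$ ($l{\left(z,Z \right)} = 8 z + z \left(\left(2 z + 1 Z\right) - 5\right) = 8 z + z \left(\left(2 z + Z\right) - 5\right) = 8 z + z \left(\left(Z + 2 z\right) - 5\right) = 8 z + z \left(-5 + Z + 2 z\right)$)
$d l{\left(L{\left(5,2 \right)},-20 \right)} = - 16 \cdot 3 \left(3 - 20 + 2 \cdot 3\right) = - 16 \cdot 3 \left(3 - 20 + 6\right) = - 16 \cdot 3 \left(-11\right) = \left(-16\right) \left(-33\right) = 528$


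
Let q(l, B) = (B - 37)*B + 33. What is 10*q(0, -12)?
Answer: 6210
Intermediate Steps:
q(l, B) = 33 + B*(-37 + B) (q(l, B) = (-37 + B)*B + 33 = B*(-37 + B) + 33 = 33 + B*(-37 + B))
10*q(0, -12) = 10*(33 + (-12)² - 37*(-12)) = 10*(33 + 144 + 444) = 10*621 = 6210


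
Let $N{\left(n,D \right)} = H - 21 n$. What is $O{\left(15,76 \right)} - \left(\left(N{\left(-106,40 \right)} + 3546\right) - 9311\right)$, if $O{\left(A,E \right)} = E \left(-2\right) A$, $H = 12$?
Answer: $1247$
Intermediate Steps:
$N{\left(n,D \right)} = 12 - 21 n$
$O{\left(A,E \right)} = - 2 A E$ ($O{\left(A,E \right)} = - 2 E A = - 2 A E$)
$O{\left(15,76 \right)} - \left(\left(N{\left(-106,40 \right)} + 3546\right) - 9311\right) = \left(-2\right) 15 \cdot 76 - \left(\left(\left(12 - -2226\right) + 3546\right) - 9311\right) = -2280 - \left(\left(\left(12 + 2226\right) + 3546\right) - 9311\right) = -2280 - \left(\left(2238 + 3546\right) - 9311\right) = -2280 - \left(5784 - 9311\right) = -2280 - -3527 = -2280 + 3527 = 1247$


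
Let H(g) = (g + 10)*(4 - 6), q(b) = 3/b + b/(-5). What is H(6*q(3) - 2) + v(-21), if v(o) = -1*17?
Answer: -189/5 ≈ -37.800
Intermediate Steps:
q(b) = 3/b - b/5 (q(b) = 3/b + b*(-⅕) = 3/b - b/5)
v(o) = -17
H(g) = -20 - 2*g (H(g) = (10 + g)*(-2) = -20 - 2*g)
H(6*q(3) - 2) + v(-21) = (-20 - 2*(6*(3/3 - ⅕*3) - 2)) - 17 = (-20 - 2*(6*(3*(⅓) - ⅗) - 2)) - 17 = (-20 - 2*(6*(1 - ⅗) - 2)) - 17 = (-20 - 2*(6*(⅖) - 2)) - 17 = (-20 - 2*(12/5 - 2)) - 17 = (-20 - 2*⅖) - 17 = (-20 - ⅘) - 17 = -104/5 - 17 = -189/5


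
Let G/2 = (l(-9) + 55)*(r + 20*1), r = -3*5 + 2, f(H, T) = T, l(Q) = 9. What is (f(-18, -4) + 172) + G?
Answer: 1064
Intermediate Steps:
r = -13 (r = -15 + 2 = -13)
G = 896 (G = 2*((9 + 55)*(-13 + 20*1)) = 2*(64*(-13 + 20)) = 2*(64*7) = 2*448 = 896)
(f(-18, -4) + 172) + G = (-4 + 172) + 896 = 168 + 896 = 1064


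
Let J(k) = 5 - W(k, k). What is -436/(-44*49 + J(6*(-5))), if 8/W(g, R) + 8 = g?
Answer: 8284/40865 ≈ 0.20272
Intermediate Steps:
W(g, R) = 8/(-8 + g)
J(k) = 5 - 8/(-8 + k)
-436/(-44*49 + J(6*(-5))) = -436/(-44*49 + (-48 + 5*(6*(-5)))/(-8 + 6*(-5))) = -436/(-2156 + (-48 + 5*(-30))/(-8 - 30)) = -436/(-2156 + (-48 - 150)/(-38)) = -436/(-2156 - 1/38*(-198)) = -436/(-2156 + 99/19) = -436/(-40865/19) = -436*(-19/40865) = 8284/40865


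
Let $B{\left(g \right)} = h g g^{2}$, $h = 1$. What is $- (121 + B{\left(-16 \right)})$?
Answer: $3975$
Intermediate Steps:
$B{\left(g \right)} = g^{3}$ ($B{\left(g \right)} = 1 g g^{2} = g g^{2} = g^{3}$)
$- (121 + B{\left(-16 \right)}) = - (121 + \left(-16\right)^{3}) = - (121 - 4096) = \left(-1\right) \left(-3975\right) = 3975$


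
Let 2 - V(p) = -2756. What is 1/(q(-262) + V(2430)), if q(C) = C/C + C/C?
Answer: 1/2760 ≈ 0.00036232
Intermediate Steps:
V(p) = 2758 (V(p) = 2 - 1*(-2756) = 2 + 2756 = 2758)
q(C) = 2 (q(C) = 1 + 1 = 2)
1/(q(-262) + V(2430)) = 1/(2 + 2758) = 1/2760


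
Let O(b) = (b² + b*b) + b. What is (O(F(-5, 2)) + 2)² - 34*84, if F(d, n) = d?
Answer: -647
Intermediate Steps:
O(b) = b + 2*b² (O(b) = (b² + b²) + b = 2*b² + b = b + 2*b²)
(O(F(-5, 2)) + 2)² - 34*84 = (-5*(1 + 2*(-5)) + 2)² - 34*84 = (-5*(1 - 10) + 2)² - 2856 = (-5*(-9) + 2)² - 2856 = (45 + 2)² - 2856 = 47² - 2856 = 2209 - 2856 = -647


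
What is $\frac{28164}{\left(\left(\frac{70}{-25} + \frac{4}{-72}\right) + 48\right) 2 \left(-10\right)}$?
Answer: $- \frac{126738}{4063} \approx -31.193$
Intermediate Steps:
$\frac{28164}{\left(\left(\frac{70}{-25} + \frac{4}{-72}\right) + 48\right) 2 \left(-10\right)} = \frac{28164}{\left(\left(70 \left(- \frac{1}{25}\right) + 4 \left(- \frac{1}{72}\right)\right) + 48\right) \left(-20\right)} = \frac{28164}{\left(\left(- \frac{14}{5} - \frac{1}{18}\right) + 48\right) \left(-20\right)} = \frac{28164}{\left(- \frac{257}{90} + 48\right) \left(-20\right)} = \frac{28164}{\frac{4063}{90} \left(-20\right)} = \frac{28164}{- \frac{8126}{9}} = 28164 \left(- \frac{9}{8126}\right) = - \frac{126738}{4063}$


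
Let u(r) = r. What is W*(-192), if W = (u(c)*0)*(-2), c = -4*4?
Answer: 0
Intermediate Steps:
c = -16
W = 0 (W = -16*0*(-2) = 0*(-2) = 0)
W*(-192) = 0*(-192) = 0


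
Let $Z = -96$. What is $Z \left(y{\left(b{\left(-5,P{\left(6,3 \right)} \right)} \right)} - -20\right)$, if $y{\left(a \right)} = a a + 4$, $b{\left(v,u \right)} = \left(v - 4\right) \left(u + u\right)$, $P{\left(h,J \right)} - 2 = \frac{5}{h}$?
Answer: $-252000$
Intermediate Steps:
$P{\left(h,J \right)} = 2 + \frac{5}{h}$
$b{\left(v,u \right)} = 2 u \left(-4 + v\right)$ ($b{\left(v,u \right)} = \left(-4 + v\right) 2 u = 2 u \left(-4 + v\right)$)
$y{\left(a \right)} = 4 + a^{2}$ ($y{\left(a \right)} = a^{2} + 4 = 4 + a^{2}$)
$Z \left(y{\left(b{\left(-5,P{\left(6,3 \right)} \right)} \right)} - -20\right) = - 96 \left(\left(4 + \left(2 \left(2 + \frac{5}{6}\right) \left(-4 - 5\right)\right)^{2}\right) - -20\right) = - 96 \left(\left(4 + \left(2 \left(2 + 5 \cdot \frac{1}{6}\right) \left(-9\right)\right)^{2}\right) + 20\right) = - 96 \left(\left(4 + \left(2 \left(2 + \frac{5}{6}\right) \left(-9\right)\right)^{2}\right) + 20\right) = - 96 \left(\left(4 + \left(2 \cdot \frac{17}{6} \left(-9\right)\right)^{2}\right) + 20\right) = - 96 \left(\left(4 + \left(-51\right)^{2}\right) + 20\right) = - 96 \left(\left(4 + 2601\right) + 20\right) = - 96 \left(2605 + 20\right) = \left(-96\right) 2625 = -252000$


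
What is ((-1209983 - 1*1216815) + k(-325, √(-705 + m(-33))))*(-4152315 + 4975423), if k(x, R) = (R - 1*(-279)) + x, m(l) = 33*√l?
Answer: -1997554711152 + 823108*√(-705 + 33*I*√33) ≈ -1.9976e+12 + 2.2048e+7*I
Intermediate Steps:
k(x, R) = 279 + R + x (k(x, R) = (R + 279) + x = (279 + R) + x = 279 + R + x)
((-1209983 - 1*1216815) + k(-325, √(-705 + m(-33))))*(-4152315 + 4975423) = ((-1209983 - 1*1216815) + (279 + √(-705 + 33*√(-33)) - 325))*(-4152315 + 4975423) = ((-1209983 - 1216815) + (279 + √(-705 + 33*(I*√33)) - 325))*823108 = (-2426798 + (279 + √(-705 + 33*I*√33) - 325))*823108 = (-2426798 + (-46 + √(-705 + 33*I*√33)))*823108 = (-2426844 + √(-705 + 33*I*√33))*823108 = -1997554711152 + 823108*√(-705 + 33*I*√33)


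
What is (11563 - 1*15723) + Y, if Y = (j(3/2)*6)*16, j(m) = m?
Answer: -4016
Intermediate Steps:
Y = 144 (Y = ((3/2)*6)*16 = 9*16 = 144)
(11563 - 1*15723) + Y = (11563 - 1*15723) + 144 = (11563 - 15723) + 144 = -4160 + 144 = -4016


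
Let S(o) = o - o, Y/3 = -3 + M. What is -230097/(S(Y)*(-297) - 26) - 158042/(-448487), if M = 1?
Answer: 7938432487/896974 ≈ 8850.2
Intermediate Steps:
Y = -6 (Y = 3*(-3 + 1) = 3*(-2) = -6)
S(o) = 0
-230097/(S(Y)*(-297) - 26) - 158042/(-448487) = -230097/(0*(-297) - 26) - 158042/(-448487) = -230097/(0 - 26) - 158042*(-1/448487) = -230097/(-26) + 158042/448487 = -230097*(-1/26) + 158042/448487 = 230097/26 + 158042/448487 = 7938432487/896974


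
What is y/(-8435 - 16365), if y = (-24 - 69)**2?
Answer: -279/800 ≈ -0.34875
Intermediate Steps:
y = 8649 (y = (-93)**2 = 8649)
y/(-8435 - 16365) = 8649/(-8435 - 16365) = 8649/(-24800) = 8649*(-1/24800) = -279/800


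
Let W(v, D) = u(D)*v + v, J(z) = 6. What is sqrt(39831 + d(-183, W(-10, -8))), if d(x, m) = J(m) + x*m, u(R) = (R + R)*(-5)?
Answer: sqrt(188067) ≈ 433.67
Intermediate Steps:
u(R) = -10*R (u(R) = (2*R)*(-5) = -10*R)
W(v, D) = v - 10*D*v (W(v, D) = (-10*D)*v + v = -10*D*v + v = v - 10*D*v)
d(x, m) = 6 + m*x (d(x, m) = 6 + x*m = 6 + m*x)
sqrt(39831 + d(-183, W(-10, -8))) = sqrt(39831 + (6 - 10*(1 - 10*(-8))*(-183))) = sqrt(39831 + (6 - 10*(1 + 80)*(-183))) = sqrt(39831 + (6 - 10*81*(-183))) = sqrt(39831 + (6 - 810*(-183))) = sqrt(39831 + (6 + 148230)) = sqrt(39831 + 148236) = sqrt(188067)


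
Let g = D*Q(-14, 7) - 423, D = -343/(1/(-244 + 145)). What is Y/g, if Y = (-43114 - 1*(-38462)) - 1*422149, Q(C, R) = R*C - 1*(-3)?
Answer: 142267/1075446 ≈ 0.13229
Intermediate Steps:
Q(C, R) = 3 + C*R (Q(C, R) = C*R + 3 = 3 + C*R)
D = 33957 (D = -343/(1/(-99)) = -343/(-1/99) = -343*(-99) = 33957)
Y = -426801 (Y = (-43114 + 38462) - 422149 = -4652 - 422149 = -426801)
g = -3226338 (g = 33957*(3 - 14*7) - 423 = 33957*(3 - 98) - 423 = 33957*(-95) - 423 = -3225915 - 423 = -3226338)
Y/g = -426801/(-3226338) = -426801*(-1/3226338) = 142267/1075446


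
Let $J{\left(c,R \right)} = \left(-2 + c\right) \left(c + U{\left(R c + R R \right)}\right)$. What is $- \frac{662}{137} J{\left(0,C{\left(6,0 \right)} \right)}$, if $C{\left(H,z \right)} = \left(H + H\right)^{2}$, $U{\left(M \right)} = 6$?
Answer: $\frac{7944}{137} \approx 57.985$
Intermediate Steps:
$C{\left(H,z \right)} = 4 H^{2}$ ($C{\left(H,z \right)} = \left(2 H\right)^{2} = 4 H^{2}$)
$J{\left(c,R \right)} = \left(-2 + c\right) \left(6 + c\right)$ ($J{\left(c,R \right)} = \left(-2 + c\right) \left(c + 6\right) = \left(-2 + c\right) \left(6 + c\right)$)
$- \frac{662}{137} J{\left(0,C{\left(6,0 \right)} \right)} = - \frac{662}{137} \left(-12 + 0^{2} + 4 \cdot 0\right) = \left(-662\right) \frac{1}{137} \left(-12 + 0 + 0\right) = \left(- \frac{662}{137}\right) \left(-12\right) = \frac{7944}{137}$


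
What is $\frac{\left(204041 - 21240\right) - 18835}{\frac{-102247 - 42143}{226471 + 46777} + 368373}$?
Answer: $\frac{22401690784}{50328520557} \approx 0.44511$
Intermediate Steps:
$\frac{\left(204041 - 21240\right) - 18835}{\frac{-102247 - 42143}{226471 + 46777} + 368373} = \frac{\left(204041 - 21240\right) - 18835}{- \frac{144390}{273248} + 368373} = \frac{182801 - 18835}{\left(-144390\right) \frac{1}{273248} + 368373} = \frac{163966}{- \frac{72195}{136624} + 368373} = \frac{163966}{\frac{50328520557}{136624}} = 163966 \cdot \frac{136624}{50328520557} = \frac{22401690784}{50328520557}$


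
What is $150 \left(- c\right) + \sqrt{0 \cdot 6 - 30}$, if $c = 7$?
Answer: $-1050 + i \sqrt{30} \approx -1050.0 + 5.4772 i$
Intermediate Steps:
$150 \left(- c\right) + \sqrt{0 \cdot 6 - 30} = 150 \left(\left(-1\right) 7\right) + \sqrt{0 \cdot 6 - 30} = 150 \left(-7\right) + \sqrt{0 - 30} = -1050 + \sqrt{-30} = -1050 + i \sqrt{30}$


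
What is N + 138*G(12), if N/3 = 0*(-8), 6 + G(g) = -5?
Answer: -1518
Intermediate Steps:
G(g) = -11 (G(g) = -6 - 5 = -11)
N = 0 (N = 3*(0*(-8)) = 3*0 = 0)
N + 138*G(12) = 0 + 138*(-11) = 0 - 1518 = -1518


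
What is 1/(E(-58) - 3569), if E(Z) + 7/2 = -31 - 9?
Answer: -2/7225 ≈ -0.00027682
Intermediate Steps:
E(Z) = -87/2 (E(Z) = -7/2 + (-31 - 9) = -7/2 - 40 = -87/2)
1/(E(-58) - 3569) = 1/(-87/2 - 3569) = 1/(-7225/2) = -2/7225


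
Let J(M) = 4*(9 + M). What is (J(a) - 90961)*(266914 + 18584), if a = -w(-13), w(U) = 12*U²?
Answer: -28274865426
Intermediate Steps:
a = -2028 (a = -12*(-13)² = -12*169 = -1*2028 = -2028)
J(M) = 36 + 4*M
(J(a) - 90961)*(266914 + 18584) = ((36 + 4*(-2028)) - 90961)*(266914 + 18584) = ((36 - 8112) - 90961)*285498 = (-8076 - 90961)*285498 = -99037*285498 = -28274865426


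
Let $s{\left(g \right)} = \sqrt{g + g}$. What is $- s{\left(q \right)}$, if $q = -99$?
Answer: $- 3 i \sqrt{22} \approx - 14.071 i$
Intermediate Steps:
$s{\left(g \right)} = \sqrt{2} \sqrt{g}$ ($s{\left(g \right)} = \sqrt{2 g} = \sqrt{2} \sqrt{g}$)
$- s{\left(q \right)} = - \sqrt{2} \sqrt{-99} = - \sqrt{2} \cdot 3 i \sqrt{11} = - 3 i \sqrt{22}$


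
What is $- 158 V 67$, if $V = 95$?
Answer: $-1005670$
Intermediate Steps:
$- 158 V 67 = \left(-158\right) 95 \cdot 67 = \left(-15010\right) 67 = -1005670$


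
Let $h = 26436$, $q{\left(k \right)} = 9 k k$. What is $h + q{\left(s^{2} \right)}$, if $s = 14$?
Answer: $372180$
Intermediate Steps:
$q{\left(k \right)} = 9 k^{2}$
$h + q{\left(s^{2} \right)} = 26436 + 9 \left(14^{2}\right)^{2} = 26436 + 9 \cdot 196^{2} = 26436 + 9 \cdot 38416 = 26436 + 345744 = 372180$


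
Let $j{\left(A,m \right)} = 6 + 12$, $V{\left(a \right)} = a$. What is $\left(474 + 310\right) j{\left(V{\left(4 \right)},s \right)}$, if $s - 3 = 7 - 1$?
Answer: $14112$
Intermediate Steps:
$s = 9$ ($s = 3 + \left(7 - 1\right) = 3 + 6 = 9$)
$j{\left(A,m \right)} = 18$
$\left(474 + 310\right) j{\left(V{\left(4 \right)},s \right)} = \left(474 + 310\right) 18 = 784 \cdot 18 = 14112$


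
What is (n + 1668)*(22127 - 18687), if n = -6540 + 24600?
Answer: 67864320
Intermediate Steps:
n = 18060
(n + 1668)*(22127 - 18687) = (18060 + 1668)*(22127 - 18687) = 19728*3440 = 67864320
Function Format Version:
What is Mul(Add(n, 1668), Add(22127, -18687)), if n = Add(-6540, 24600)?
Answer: 67864320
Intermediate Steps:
n = 18060
Mul(Add(n, 1668), Add(22127, -18687)) = Mul(Add(18060, 1668), Add(22127, -18687)) = Mul(19728, 3440) = 67864320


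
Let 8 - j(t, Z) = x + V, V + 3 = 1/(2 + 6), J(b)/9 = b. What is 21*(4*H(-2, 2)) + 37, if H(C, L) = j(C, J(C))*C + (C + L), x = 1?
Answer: -1622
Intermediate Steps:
J(b) = 9*b
V = -23/8 (V = -3 + 1/(2 + 6) = -3 + 1/8 = -3 + ⅛ = -23/8 ≈ -2.8750)
j(t, Z) = 79/8 (j(t, Z) = 8 - (1 - 23/8) = 8 - 1*(-15/8) = 8 + 15/8 = 79/8)
H(C, L) = L + 87*C/8 (H(C, L) = 79*C/8 + (C + L) = L + 87*C/8)
21*(4*H(-2, 2)) + 37 = 21*(4*(2 + (87/8)*(-2))) + 37 = 21*(4*(2 - 87/4)) + 37 = 21*(4*(-79/4)) + 37 = 21*(-79) + 37 = -1659 + 37 = -1622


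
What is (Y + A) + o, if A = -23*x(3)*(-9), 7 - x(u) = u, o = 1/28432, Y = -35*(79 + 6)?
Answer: -61043503/28432 ≈ -2147.0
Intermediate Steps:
Y = -2975 (Y = -35*85 = -2975)
o = 1/28432 ≈ 3.5172e-5
x(u) = 7 - u
A = 828 (A = -23*(7 - 1*3)*(-9) = -23*(7 - 3)*(-9) = -23*4*(-9) = -92*(-9) = 828)
(Y + A) + o = (-2975 + 828) + 1/28432 = -2147 + 1/28432 = -61043503/28432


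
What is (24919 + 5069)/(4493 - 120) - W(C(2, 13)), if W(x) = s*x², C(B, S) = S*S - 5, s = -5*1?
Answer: 588111028/4373 ≈ 1.3449e+5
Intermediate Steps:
s = -5
C(B, S) = -5 + S² (C(B, S) = S² - 5 = -5 + S²)
W(x) = -5*x²
(24919 + 5069)/(4493 - 120) - W(C(2, 13)) = (24919 + 5069)/(4493 - 120) - (-5)*(-5 + 13²)² = 29988/4373 - (-5)*(-5 + 169)² = 29988*(1/4373) - (-5)*164² = 29988/4373 - (-5)*26896 = 29988/4373 - 1*(-134480) = 29988/4373 + 134480 = 588111028/4373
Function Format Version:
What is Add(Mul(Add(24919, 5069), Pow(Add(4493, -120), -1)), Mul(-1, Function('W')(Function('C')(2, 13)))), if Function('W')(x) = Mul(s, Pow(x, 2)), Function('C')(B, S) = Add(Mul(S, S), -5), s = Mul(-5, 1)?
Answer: Rational(588111028, 4373) ≈ 1.3449e+5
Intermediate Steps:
s = -5
Function('C')(B, S) = Add(-5, Pow(S, 2)) (Function('C')(B, S) = Add(Pow(S, 2), -5) = Add(-5, Pow(S, 2)))
Function('W')(x) = Mul(-5, Pow(x, 2))
Add(Mul(Add(24919, 5069), Pow(Add(4493, -120), -1)), Mul(-1, Function('W')(Function('C')(2, 13)))) = Add(Mul(Add(24919, 5069), Pow(Add(4493, -120), -1)), Mul(-1, Mul(-5, Pow(Add(-5, Pow(13, 2)), 2)))) = Add(Mul(29988, Pow(4373, -1)), Mul(-1, Mul(-5, Pow(Add(-5, 169), 2)))) = Add(Mul(29988, Rational(1, 4373)), Mul(-1, Mul(-5, Pow(164, 2)))) = Add(Rational(29988, 4373), Mul(-1, Mul(-5, 26896))) = Add(Rational(29988, 4373), Mul(-1, -134480)) = Add(Rational(29988, 4373), 134480) = Rational(588111028, 4373)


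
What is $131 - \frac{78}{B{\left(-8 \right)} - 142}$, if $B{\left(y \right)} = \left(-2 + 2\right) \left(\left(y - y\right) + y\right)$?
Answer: $\frac{9340}{71} \approx 131.55$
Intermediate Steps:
$B{\left(y \right)} = 0$ ($B{\left(y \right)} = 0 \left(0 + y\right) = 0 y = 0$)
$131 - \frac{78}{B{\left(-8 \right)} - 142} = 131 - \frac{78}{0 - 142} = 131 - \frac{78}{-142} = 131 - - \frac{39}{71} = 131 + \frac{39}{71} = \frac{9340}{71}$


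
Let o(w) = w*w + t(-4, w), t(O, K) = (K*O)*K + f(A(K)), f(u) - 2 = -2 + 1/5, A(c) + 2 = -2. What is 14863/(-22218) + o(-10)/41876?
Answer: -1572659861/2326002420 ≈ -0.67612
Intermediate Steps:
A(c) = -4 (A(c) = -2 - 2 = -4)
f(u) = ⅕ (f(u) = 2 + (-2 + 1/5) = 2 + (-2 + 1*(⅕)) = 2 + (-2 + ⅕) = 2 - 9/5 = ⅕)
t(O, K) = ⅕ + O*K² (t(O, K) = (K*O)*K + ⅕ = O*K² + ⅕ = ⅕ + O*K²)
o(w) = ⅕ - 3*w² (o(w) = w*w + (⅕ - 4*w²) = w² + (⅕ - 4*w²) = ⅕ - 3*w²)
14863/(-22218) + o(-10)/41876 = 14863/(-22218) + (⅕ - 3*(-10)²)/41876 = 14863*(-1/22218) + (⅕ - 3*100)*(1/41876) = -14863/22218 + (⅕ - 300)*(1/41876) = -14863/22218 - 1499/5*1/41876 = -14863/22218 - 1499/209380 = -1572659861/2326002420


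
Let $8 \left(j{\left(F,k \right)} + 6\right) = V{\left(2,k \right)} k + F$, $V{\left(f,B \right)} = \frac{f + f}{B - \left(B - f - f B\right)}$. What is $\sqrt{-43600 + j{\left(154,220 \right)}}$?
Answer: $\frac{3 i \sqrt{946137023}}{442} \approx 208.77 i$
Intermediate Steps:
$V{\left(f,B \right)} = \frac{2 f}{f + B f}$ ($V{\left(f,B \right)} = \frac{2 f}{B - \left(B - f - B f\right)} = \frac{2 f}{B + \left(f - B + B f\right)} = \frac{2 f}{f + B f}$)
$j{\left(F,k \right)} = -6 + \frac{F}{8} + \frac{k}{4 \left(1 + k\right)}$ ($j{\left(F,k \right)} = -6 + \frac{\frac{2}{1 + k} k + F}{8} = -6 + \frac{\frac{2 k}{1 + k} + F}{8} = -6 + \frac{F + \frac{2 k}{1 + k}}{8} = -6 + \left(\frac{F}{8} + \frac{k}{4 \left(1 + k\right)}\right) = -6 + \frac{F}{8} + \frac{k}{4 \left(1 + k\right)}$)
$\sqrt{-43600 + j{\left(154,220 \right)}} = \sqrt{-43600 + \frac{2 \cdot 220 + \left(1 + 220\right) \left(-48 + 154\right)}{8 \left(1 + 220\right)}} = \sqrt{-43600 + \frac{440 + 221 \cdot 106}{8 \cdot 221}} = \sqrt{-43600 + \frac{1}{8} \cdot \frac{1}{221} \left(440 + 23426\right)} = \sqrt{-43600 + \frac{1}{8} \cdot \frac{1}{221} \cdot 23866} = \sqrt{-43600 + \frac{11933}{884}} = \sqrt{- \frac{38530467}{884}} = \frac{3 i \sqrt{946137023}}{442}$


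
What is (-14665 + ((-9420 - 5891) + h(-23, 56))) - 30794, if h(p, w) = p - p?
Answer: -60770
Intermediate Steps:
h(p, w) = 0
(-14665 + ((-9420 - 5891) + h(-23, 56))) - 30794 = (-14665 + ((-9420 - 5891) + 0)) - 30794 = (-14665 + (-15311 + 0)) - 30794 = (-14665 - 15311) - 30794 = -29976 - 30794 = -60770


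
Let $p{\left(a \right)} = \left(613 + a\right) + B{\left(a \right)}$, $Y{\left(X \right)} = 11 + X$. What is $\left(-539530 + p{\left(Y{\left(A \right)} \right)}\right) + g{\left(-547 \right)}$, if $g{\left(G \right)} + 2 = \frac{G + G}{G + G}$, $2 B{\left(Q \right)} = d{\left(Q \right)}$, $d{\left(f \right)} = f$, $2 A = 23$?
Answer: $- \frac{2155537}{4} \approx -5.3888 \cdot 10^{5}$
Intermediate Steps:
$A = \frac{23}{2}$ ($A = \frac{1}{2} \cdot 23 = \frac{23}{2} \approx 11.5$)
$B{\left(Q \right)} = \frac{Q}{2}$
$g{\left(G \right)} = -1$ ($g{\left(G \right)} = -2 + \frac{G + G}{G + G} = -2 + \frac{2 G}{2 G} = -2 + 2 G \frac{1}{2 G} = -2 + 1 = -1$)
$p{\left(a \right)} = 613 + \frac{3 a}{2}$ ($p{\left(a \right)} = \left(613 + a\right) + \frac{a}{2} = 613 + \frac{3 a}{2}$)
$\left(-539530 + p{\left(Y{\left(A \right)} \right)}\right) + g{\left(-547 \right)} = \left(-539530 + \left(613 + \frac{3 \left(11 + \frac{23}{2}\right)}{2}\right)\right) - 1 = \left(-539530 + \left(613 + \frac{3}{2} \cdot \frac{45}{2}\right)\right) - 1 = \left(-539530 + \left(613 + \frac{135}{4}\right)\right) - 1 = \left(-539530 + \frac{2587}{4}\right) - 1 = - \frac{2155533}{4} - 1 = - \frac{2155537}{4}$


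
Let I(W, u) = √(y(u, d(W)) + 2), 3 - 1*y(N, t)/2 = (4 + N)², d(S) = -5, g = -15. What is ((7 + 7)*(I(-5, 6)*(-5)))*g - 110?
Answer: -110 + 8400*I*√3 ≈ -110.0 + 14549.0*I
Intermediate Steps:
y(N, t) = 6 - 2*(4 + N)²
I(W, u) = √(8 - 2*(4 + u)²) (I(W, u) = √((6 - 2*(4 + u)²) + 2) = √(8 - 2*(4 + u)²))
((7 + 7)*(I(-5, 6)*(-5)))*g - 110 = ((7 + 7)*(√(8 - 2*(4 + 6)²)*(-5)))*(-15) - 110 = (14*(√(8 - 2*10²)*(-5)))*(-15) - 110 = (14*(√(8 - 2*100)*(-5)))*(-15) - 110 = (14*(√(8 - 200)*(-5)))*(-15) - 110 = (14*(√(-192)*(-5)))*(-15) - 110 = (14*((8*I*√3)*(-5)))*(-15) - 110 = (14*(-40*I*√3))*(-15) - 110 = -560*I*√3*(-15) - 110 = 8400*I*√3 - 110 = -110 + 8400*I*√3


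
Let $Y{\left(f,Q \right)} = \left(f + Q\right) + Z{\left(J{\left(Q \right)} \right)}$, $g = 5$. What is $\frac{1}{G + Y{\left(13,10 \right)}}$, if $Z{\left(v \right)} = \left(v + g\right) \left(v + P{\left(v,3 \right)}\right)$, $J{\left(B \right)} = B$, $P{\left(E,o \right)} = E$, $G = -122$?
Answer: $\frac{1}{201} \approx 0.0049751$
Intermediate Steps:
$Z{\left(v \right)} = 2 v \left(5 + v\right)$ ($Z{\left(v \right)} = \left(v + 5\right) \left(v + v\right) = \left(5 + v\right) 2 v = 2 v \left(5 + v\right)$)
$Y{\left(f,Q \right)} = Q + f + 2 Q \left(5 + Q\right)$ ($Y{\left(f,Q \right)} = \left(f + Q\right) + 2 Q \left(5 + Q\right) = \left(Q + f\right) + 2 Q \left(5 + Q\right) = Q + f + 2 Q \left(5 + Q\right)$)
$\frac{1}{G + Y{\left(13,10 \right)}} = \frac{1}{-122 + \left(13 + 2 \cdot 10^{2} + 11 \cdot 10\right)} = \frac{1}{-122 + \left(13 + 2 \cdot 100 + 110\right)} = \frac{1}{-122 + \left(13 + 200 + 110\right)} = \frac{1}{-122 + 323} = \frac{1}{201}$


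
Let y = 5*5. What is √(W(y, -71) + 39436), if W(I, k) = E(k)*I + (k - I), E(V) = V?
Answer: √37565 ≈ 193.82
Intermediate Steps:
y = 25
W(I, k) = k - I + I*k (W(I, k) = k*I + (k - I) = I*k + (k - I) = k - I + I*k)
√(W(y, -71) + 39436) = √((-71 - 1*25 + 25*(-71)) + 39436) = √((-71 - 25 - 1775) + 39436) = √(-1871 + 39436) = √37565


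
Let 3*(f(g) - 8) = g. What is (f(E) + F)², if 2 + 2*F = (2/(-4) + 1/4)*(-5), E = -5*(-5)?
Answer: 146689/576 ≈ 254.67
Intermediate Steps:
E = 25
f(g) = 8 + g/3
F = -3/8 (F = -1 + ((2/(-4) + 1/4)*(-5))/2 = -1 + ((2*(-¼) + 1*(¼))*(-5))/2 = -1 + ((-½ + ¼)*(-5))/2 = -1 + (-¼*(-5))/2 = -1 + (½)*(5/4) = -1 + 5/8 = -3/8 ≈ -0.37500)
(f(E) + F)² = ((8 + (⅓)*25) - 3/8)² = ((8 + 25/3) - 3/8)² = (49/3 - 3/8)² = (383/24)² = 146689/576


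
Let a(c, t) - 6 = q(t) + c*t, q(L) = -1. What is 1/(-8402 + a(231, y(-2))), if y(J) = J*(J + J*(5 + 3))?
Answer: -1/81 ≈ -0.012346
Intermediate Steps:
y(J) = 9*J² (y(J) = J*(J + J*8) = J*(J + 8*J) = J*(9*J) = 9*J²)
a(c, t) = 5 + c*t (a(c, t) = 6 + (-1 + c*t) = 5 + c*t)
1/(-8402 + a(231, y(-2))) = 1/(-8402 + (5 + 231*(9*(-2)²))) = 1/(-8402 + (5 + 231*(9*4))) = 1/(-8402 + (5 + 231*36)) = 1/(-8402 + (5 + 8316)) = 1/(-8402 + 8321) = 1/(-81) = -1/81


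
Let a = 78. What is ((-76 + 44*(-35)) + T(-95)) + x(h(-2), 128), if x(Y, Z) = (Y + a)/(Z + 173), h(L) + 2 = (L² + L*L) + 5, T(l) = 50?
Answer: -471277/301 ≈ -1565.7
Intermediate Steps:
h(L) = 3 + 2*L² (h(L) = -2 + ((L² + L*L) + 5) = -2 + ((L² + L²) + 5) = -2 + (2*L² + 5) = -2 + (5 + 2*L²) = 3 + 2*L²)
x(Y, Z) = (78 + Y)/(173 + Z) (x(Y, Z) = (Y + 78)/(Z + 173) = (78 + Y)/(173 + Z))
((-76 + 44*(-35)) + T(-95)) + x(h(-2), 128) = ((-76 + 44*(-35)) + 50) + (78 + (3 + 2*(-2)²))/(173 + 128) = ((-76 - 1540) + 50) + (78 + (3 + 2*4))/301 = (-1616 + 50) + (78 + (3 + 8))/301 = -1566 + (78 + 11)/301 = -1566 + (1/301)*89 = -1566 + 89/301 = -471277/301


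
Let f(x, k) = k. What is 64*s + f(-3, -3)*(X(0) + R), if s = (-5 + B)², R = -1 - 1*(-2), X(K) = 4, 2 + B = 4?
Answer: 561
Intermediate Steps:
B = 2 (B = -2 + 4 = 2)
R = 1 (R = -1 + 2 = 1)
s = 9 (s = (-5 + 2)² = (-3)² = 9)
64*s + f(-3, -3)*(X(0) + R) = 64*9 - 3*(4 + 1) = 576 - 3*5 = 576 - 15 = 561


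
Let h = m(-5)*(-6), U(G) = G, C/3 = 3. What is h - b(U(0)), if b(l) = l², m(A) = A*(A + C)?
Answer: 120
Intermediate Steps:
C = 9 (C = 3*3 = 9)
m(A) = A*(9 + A) (m(A) = A*(A + 9) = A*(9 + A))
h = 120 (h = -5*(9 - 5)*(-6) = -5*4*(-6) = -20*(-6) = 120)
h - b(U(0)) = 120 - 1*0² = 120 - 1*0 = 120 + 0 = 120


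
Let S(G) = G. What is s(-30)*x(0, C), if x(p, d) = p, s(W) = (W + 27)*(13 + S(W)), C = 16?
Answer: 0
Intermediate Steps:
s(W) = (13 + W)*(27 + W) (s(W) = (W + 27)*(13 + W) = (27 + W)*(13 + W) = (13 + W)*(27 + W))
s(-30)*x(0, C) = (351 + (-30)**2 + 40*(-30))*0 = (351 + 900 - 1200)*0 = 51*0 = 0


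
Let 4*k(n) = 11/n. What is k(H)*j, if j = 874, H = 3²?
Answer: 4807/18 ≈ 267.06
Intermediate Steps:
H = 9
k(n) = 11/(4*n) (k(n) = (11/n)/4 = 11/(4*n))
k(H)*j = ((11/4)/9)*874 = ((11/4)*(⅑))*874 = (11/36)*874 = 4807/18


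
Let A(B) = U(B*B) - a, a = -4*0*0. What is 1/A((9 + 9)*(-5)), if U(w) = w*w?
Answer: 1/65610000 ≈ 1.5242e-8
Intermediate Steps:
a = 0 (a = 0*0 = 0)
U(w) = w²
A(B) = B⁴ (A(B) = (B*B)² - 1*0 = (B²)² + 0 = B⁴ + 0 = B⁴)
1/A((9 + 9)*(-5)) = 1/(((9 + 9)*(-5))⁴) = 1/((18*(-5))⁴) = 1/((-90)⁴) = 1/65610000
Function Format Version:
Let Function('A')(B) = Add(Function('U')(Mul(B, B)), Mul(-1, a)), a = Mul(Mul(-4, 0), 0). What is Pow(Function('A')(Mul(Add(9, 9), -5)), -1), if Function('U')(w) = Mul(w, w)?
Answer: Rational(1, 65610000) ≈ 1.5242e-8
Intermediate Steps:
a = 0 (a = Mul(0, 0) = 0)
Function('U')(w) = Pow(w, 2)
Function('A')(B) = Pow(B, 4) (Function('A')(B) = Add(Pow(Mul(B, B), 2), Mul(-1, 0)) = Add(Pow(Pow(B, 2), 2), 0) = Add(Pow(B, 4), 0) = Pow(B, 4))
Pow(Function('A')(Mul(Add(9, 9), -5)), -1) = Pow(Pow(Mul(Add(9, 9), -5), 4), -1) = Pow(Pow(Mul(18, -5), 4), -1) = Pow(Pow(-90, 4), -1) = Pow(65610000, -1) = Rational(1, 65610000)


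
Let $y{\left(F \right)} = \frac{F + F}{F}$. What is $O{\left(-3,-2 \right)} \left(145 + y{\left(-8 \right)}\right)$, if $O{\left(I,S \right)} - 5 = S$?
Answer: $441$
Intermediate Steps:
$y{\left(F \right)} = 2$ ($y{\left(F \right)} = \frac{2 F}{F} = 2$)
$O{\left(I,S \right)} = 5 + S$
$O{\left(-3,-2 \right)} \left(145 + y{\left(-8 \right)}\right) = \left(5 - 2\right) \left(145 + 2\right) = 3 \cdot 147 = 441$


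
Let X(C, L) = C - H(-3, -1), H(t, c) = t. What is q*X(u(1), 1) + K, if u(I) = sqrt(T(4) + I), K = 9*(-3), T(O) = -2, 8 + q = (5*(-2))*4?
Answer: -171 - 48*I ≈ -171.0 - 48.0*I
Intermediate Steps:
q = -48 (q = -8 + (5*(-2))*4 = -8 - 10*4 = -8 - 40 = -48)
K = -27
u(I) = sqrt(-2 + I)
X(C, L) = 3 + C (X(C, L) = C - 1*(-3) = C + 3 = 3 + C)
q*X(u(1), 1) + K = -48*(3 + sqrt(-2 + 1)) - 27 = -48*(3 + sqrt(-1)) - 27 = -48*(3 + I) - 27 = (-144 - 48*I) - 27 = -171 - 48*I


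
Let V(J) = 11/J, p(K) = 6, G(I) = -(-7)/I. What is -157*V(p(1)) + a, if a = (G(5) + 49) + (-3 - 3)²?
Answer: -6043/30 ≈ -201.43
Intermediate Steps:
G(I) = 7/I
a = 432/5 (a = (7/5 + 49) + (-3 - 3)² = (7*(⅕) + 49) + (-6)² = (7/5 + 49) + 36 = 252/5 + 36 = 432/5 ≈ 86.400)
-157*V(p(1)) + a = -1727/6 + 432/5 = -6043/30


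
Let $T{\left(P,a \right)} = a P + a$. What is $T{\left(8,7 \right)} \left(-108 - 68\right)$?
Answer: $-11088$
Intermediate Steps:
$T{\left(P,a \right)} = a + P a$ ($T{\left(P,a \right)} = P a + a = a + P a$)
$T{\left(8,7 \right)} \left(-108 - 68\right) = 7 \left(1 + 8\right) \left(-108 - 68\right) = 7 \cdot 9 \left(-176\right) = 63 \left(-176\right) = -11088$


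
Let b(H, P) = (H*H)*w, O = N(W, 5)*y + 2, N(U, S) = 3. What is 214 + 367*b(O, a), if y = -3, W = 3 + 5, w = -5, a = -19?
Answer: -89701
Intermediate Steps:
W = 8
O = -7 (O = 3*(-3) + 2 = -9 + 2 = -7)
b(H, P) = -5*H² (b(H, P) = (H*H)*(-5) = H²*(-5) = -5*H²)
214 + 367*b(O, a) = 214 + 367*(-5*(-7)²) = 214 + 367*(-5*49) = 214 + 367*(-245) = 214 - 89915 = -89701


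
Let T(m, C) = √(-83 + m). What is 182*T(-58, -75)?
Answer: 182*I*√141 ≈ 2161.1*I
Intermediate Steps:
182*T(-58, -75) = 182*√(-83 - 58) = 182*√(-141) = 182*(I*√141) = 182*I*√141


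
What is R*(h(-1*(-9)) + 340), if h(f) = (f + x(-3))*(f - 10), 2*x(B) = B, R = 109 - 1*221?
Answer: -37240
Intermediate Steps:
R = -112 (R = 109 - 221 = -112)
x(B) = B/2
h(f) = (-10 + f)*(-3/2 + f) (h(f) = (f + (1/2)*(-3))*(f - 10) = (f - 3/2)*(-10 + f) = (-3/2 + f)*(-10 + f) = (-10 + f)*(-3/2 + f))
R*(h(-1*(-9)) + 340) = -112*((15 + (-1*(-9))**2 - (-23)*(-9)/2) + 340) = -112*((15 + 9**2 - 23/2*9) + 340) = -112*((15 + 81 - 207/2) + 340) = -112*(-15/2 + 340) = -112*665/2 = -37240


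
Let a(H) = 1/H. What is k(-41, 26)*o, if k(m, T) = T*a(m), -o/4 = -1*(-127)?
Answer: 13208/41 ≈ 322.15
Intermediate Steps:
o = -508 (o = -(-4)*(-127) = -4*127 = -508)
k(m, T) = T/m
k(-41, 26)*o = (26/(-41))*(-508) = (26*(-1/41))*(-508) = -26/41*(-508) = 13208/41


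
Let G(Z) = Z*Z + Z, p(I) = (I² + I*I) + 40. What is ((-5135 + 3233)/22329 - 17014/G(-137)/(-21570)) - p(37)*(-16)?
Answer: 22159388999199067/498547323720 ≈ 44448.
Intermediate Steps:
p(I) = 40 + 2*I² (p(I) = (I² + I²) + 40 = 2*I² + 40 = 40 + 2*I²)
G(Z) = Z + Z² (G(Z) = Z² + Z = Z + Z²)
((-5135 + 3233)/22329 - 17014/G(-137)/(-21570)) - p(37)*(-16) = ((-5135 + 3233)/22329 - 17014*(-1/(137*(1 - 137)))/(-21570)) - (40 + 2*37²)*(-16) = (-1902*1/22329 - 17014/((-137*(-136)))*(-1/21570)) - (40 + 2*1369)*(-16) = (-634/7443 - 17014/18632*(-1/21570)) - (40 + 2738)*(-16) = (-634/7443 - 17014*1/18632*(-1/21570)) - 2778*(-16) = (-634/7443 - 8507/9316*(-1/21570)) - 1*(-44448) = (-634/7443 + 8507/200946120) + 44448 = -42445507493/498547323720 + 44448 = 22159388999199067/498547323720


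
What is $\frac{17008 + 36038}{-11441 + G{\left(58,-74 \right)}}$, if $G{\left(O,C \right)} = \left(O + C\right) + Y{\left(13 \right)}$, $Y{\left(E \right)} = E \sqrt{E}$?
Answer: $- \frac{303874011}{65630326} - \frac{344799 \sqrt{13}}{65630326} \approx -4.649$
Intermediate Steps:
$Y{\left(E \right)} = E^{\frac{3}{2}}$
$G{\left(O,C \right)} = C + O + 13 \sqrt{13}$ ($G{\left(O,C \right)} = \left(O + C\right) + 13^{\frac{3}{2}} = \left(C + O\right) + 13 \sqrt{13} = C + O + 13 \sqrt{13}$)
$\frac{17008 + 36038}{-11441 + G{\left(58,-74 \right)}} = \frac{17008 + 36038}{-11441 + \left(-74 + 58 + 13 \sqrt{13}\right)} = \frac{53046}{-11441 - \left(16 - 13 \sqrt{13}\right)} = \frac{53046}{-11457 + 13 \sqrt{13}}$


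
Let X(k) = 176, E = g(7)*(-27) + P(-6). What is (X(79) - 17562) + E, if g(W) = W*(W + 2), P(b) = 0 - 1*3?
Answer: -19090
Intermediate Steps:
P(b) = -3 (P(b) = 0 - 3 = -3)
g(W) = W*(2 + W)
E = -1704 (E = (7*(2 + 7))*(-27) - 3 = (7*9)*(-27) - 3 = 63*(-27) - 3 = -1701 - 3 = -1704)
(X(79) - 17562) + E = (176 - 17562) - 1704 = -17386 - 1704 = -19090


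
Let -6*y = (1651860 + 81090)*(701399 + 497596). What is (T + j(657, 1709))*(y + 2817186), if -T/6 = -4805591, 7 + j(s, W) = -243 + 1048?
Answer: -9985244335446935016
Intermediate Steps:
j(s, W) = 798 (j(s, W) = -7 + (-243 + 1048) = -7 + 805 = 798)
y = -346299730875 (y = -(1651860 + 81090)*(701399 + 497596)/6 = -288825*1198995 = -⅙*2077798385250 = -346299730875)
T = 28833546 (T = -6*(-4805591) = 28833546)
(T + j(657, 1709))*(y + 2817186) = (28833546 + 798)*(-346299730875 + 2817186) = 28834344*(-346296913689) = -9985244335446935016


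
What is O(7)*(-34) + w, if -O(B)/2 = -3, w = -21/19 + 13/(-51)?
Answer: -198994/969 ≈ -205.36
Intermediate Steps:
w = -1318/969 (w = -21*1/19 + 13*(-1/51) = -21/19 - 13/51 = -1318/969 ≈ -1.3602)
O(B) = 6 (O(B) = -2*(-3) = 6)
O(7)*(-34) + w = 6*(-34) - 1318/969 = -204 - 1318/969 = -198994/969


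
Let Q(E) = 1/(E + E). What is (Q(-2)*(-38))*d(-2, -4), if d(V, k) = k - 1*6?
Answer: -95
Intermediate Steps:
Q(E) = 1/(2*E)
d(V, k) = -6 + k (d(V, k) = k - 6 = -6 + k)
(Q(-2)*(-38))*d(-2, -4) = (((1/2)/(-2))*(-38))*(-6 - 4) = (((1/2)*(-1/2))*(-38))*(-10) = -1/4*(-38)*(-10) = (19/2)*(-10) = -95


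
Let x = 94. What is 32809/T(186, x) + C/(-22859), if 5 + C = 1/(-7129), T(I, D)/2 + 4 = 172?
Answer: 763803719165/7822166928 ≈ 97.646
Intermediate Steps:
T(I, D) = 336 (T(I, D) = -8 + 2*172 = -8 + 344 = 336)
C = -35646/7129 (C = -5 + 1/(-7129) = -5 - 1/7129 = -35646/7129 ≈ -5.0001)
32809/T(186, x) + C/(-22859) = 32809/336 - 35646/7129/(-22859) = 32809*(1/336) - 35646/7129*(-1/22859) = 4687/48 + 35646/162961811 = 763803719165/7822166928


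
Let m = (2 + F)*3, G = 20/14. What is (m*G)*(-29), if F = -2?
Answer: 0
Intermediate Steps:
G = 10/7 (G = 20*(1/14) = 10/7 ≈ 1.4286)
m = 0 (m = (2 - 2)*3 = 0*3 = 0)
(m*G)*(-29) = (0*(10/7))*(-29) = 0*(-29) = 0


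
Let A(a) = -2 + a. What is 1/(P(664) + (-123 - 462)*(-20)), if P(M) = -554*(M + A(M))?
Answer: -1/722904 ≈ -1.3833e-6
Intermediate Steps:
P(M) = 1108 - 1108*M (P(M) = -554*(M + (-2 + M)) = -554*(-2 + 2*M) = 1108 - 1108*M)
1/(P(664) + (-123 - 462)*(-20)) = 1/((1108 - 1108*664) + (-123 - 462)*(-20)) = 1/((1108 - 735712) - 585*(-20)) = 1/(-734604 + 11700) = 1/(-722904) = -1/722904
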